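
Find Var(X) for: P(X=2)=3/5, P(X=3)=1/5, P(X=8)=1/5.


E[X] = 17/5, E[X^2] = 17
Var(X) = E[X^2] - (E[X])^2 = 17 - (17/5)^2 = 136/25

136/25


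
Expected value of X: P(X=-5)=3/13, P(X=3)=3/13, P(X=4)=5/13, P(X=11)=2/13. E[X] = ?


E[X] = sum(x * P(x))
= -5*3/13 + 3*3/13 + 4*5/13 + 11*2/13
= 36/13

36/13


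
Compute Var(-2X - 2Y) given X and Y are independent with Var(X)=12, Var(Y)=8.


Independence => Cov(X,Y)=0
Var(-2X - 2Y) = (-2)^2*Var(X) + (-2)^2*Var(Y)
= 4*12 + 4*8 = 80

80


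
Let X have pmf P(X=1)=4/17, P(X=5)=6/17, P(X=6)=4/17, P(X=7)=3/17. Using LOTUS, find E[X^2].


E[X^2] = sum(g(x)*P(x))
= 1*4/17 + 25*6/17 + 36*4/17 + 49*3/17
= 445/17

445/17


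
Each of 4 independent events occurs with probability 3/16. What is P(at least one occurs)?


P(at least one) = 1 - P(none)
P(none) = (1 - 3/16)^4 = (13/16)^4 = 28561/65536
P(at least one) = 1 - 28561/65536 = 36975/65536

36975/65536


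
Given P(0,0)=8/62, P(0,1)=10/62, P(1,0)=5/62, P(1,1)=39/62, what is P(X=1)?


P(X=1) = P(1,0)+P(1,1) = 5/62 + 39/62 = 44/62 = 22/31

22/31


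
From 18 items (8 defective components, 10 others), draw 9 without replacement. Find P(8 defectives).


P(X=8) = C(8,8)*C(10,1) / C(18,9)
= 1*10 / 48620
= 10/48620 = 1/4862

1/4862


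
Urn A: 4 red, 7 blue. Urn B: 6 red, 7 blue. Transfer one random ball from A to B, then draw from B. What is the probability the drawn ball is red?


P(transfer red) = 4/11; P(transfer blue) = 7/11
If red transferred: Urn II has 7 red of 14, so P(red|red moved) = 1/2
If blue transferred: Urn II has 6 red of 14, so P(red|blue moved) = 3/7
By total probability: P(red) = 4/11*1/2 + 7/11*3/7 = 5/11

5/11


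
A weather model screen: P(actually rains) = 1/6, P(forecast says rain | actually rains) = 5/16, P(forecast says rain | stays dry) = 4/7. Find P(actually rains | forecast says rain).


P(A) = P(A|B)P(B) + P(A|B')P(B') = 5/16*1/6 + 4/7*5/6 = 355/672
P(B|A) = P(A|B)P(B)/P(A) = (5/96)/(355/672) = 7/71

7/71


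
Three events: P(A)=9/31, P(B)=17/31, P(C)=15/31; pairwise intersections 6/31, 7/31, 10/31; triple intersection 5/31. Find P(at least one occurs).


P(A∪B∪C) = P(A)+P(B)+P(C) - P(AB)-P(AC)-P(BC) + P(ABC)
= 9/31+17/31+15/31 - 6/31-7/31-10/31 + 5/31
= 23/31

23/31


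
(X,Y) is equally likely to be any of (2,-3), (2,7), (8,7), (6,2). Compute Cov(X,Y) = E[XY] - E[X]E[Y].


E[X]=9/2, E[Y]=13/4, E[XY]=19
Cov(X,Y) = E[XY] - E[X]E[Y] = 19 - 9/2*13/4 = 35/8

35/8


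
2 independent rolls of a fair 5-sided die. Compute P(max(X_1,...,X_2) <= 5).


P(max <= 5) = P(all X_i <= 5) = (P(X_1 <= 5))^2
= (5/5)^2 = 1^2 = 1

1


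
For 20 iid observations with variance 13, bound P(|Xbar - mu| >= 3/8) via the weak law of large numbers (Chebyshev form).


Var(Xbar) = Var(X)/n = 13/20
Chebyshev: P(|Xbar-mu| >= 3/8) <= Var(Xbar)/(3/8)^2 = (13/20)/(9/64) = 208/45
Bound exceeds 1, so trivial bound: 1

1


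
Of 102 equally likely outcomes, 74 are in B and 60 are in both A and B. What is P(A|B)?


P(A|B) = P(A∩B)/P(B) = (60/102)/(74/102) = 60/74 = 30/37

30/37


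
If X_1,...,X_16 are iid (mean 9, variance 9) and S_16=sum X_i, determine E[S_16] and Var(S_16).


E[S_n] = n*mu = 16*9 = 144
Var(S_n) = n*sigma^2 = 16*9 = 144

E[S_16]=144, Var(S_16)=144


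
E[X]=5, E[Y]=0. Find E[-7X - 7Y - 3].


E[-7X - 7Y - 3] = -7*E[X] - 7*E[Y] - 3
= (-7)*(5) + (-7)*(0) + (-3)
= -35 + 0 - 3 = -38

-38


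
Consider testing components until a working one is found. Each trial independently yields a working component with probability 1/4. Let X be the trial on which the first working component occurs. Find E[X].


For geometric (trials until first success), E[X] = 1/p = 1/(1/4) = 4

4


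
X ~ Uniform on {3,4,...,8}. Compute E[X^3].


E[X^3] = (1/6) * sum(x^3 for x=3..8)
= 1287/6 = 429/2

429/2


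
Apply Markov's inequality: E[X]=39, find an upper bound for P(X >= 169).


Markov: P(X >= a) <= E[X]/a
P(X >= 169) <= 39/169 = 3/13

3/13


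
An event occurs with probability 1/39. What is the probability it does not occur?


P(A') = 1 - P(A) = 1 - 1/39 = 38/39

38/39


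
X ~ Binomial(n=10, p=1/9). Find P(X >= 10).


P(X>=10) = P(X=10)
= 1/3486784401
= 1/3486784401

1/3486784401


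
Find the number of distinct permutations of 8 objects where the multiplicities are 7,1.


8! = 40320
Denominator: 7!=5040 * 1!=1
Coefficient = 40320 / 5040 = 8

8


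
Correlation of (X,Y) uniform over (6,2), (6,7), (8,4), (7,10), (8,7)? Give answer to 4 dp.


Cov(X,Y) = 0.4000, Var(X) = 0.8000, Var(Y) = 7.6000
rho = Cov/(sqrt(VarX)*sqrt(VarY)) = 0.1622

0.1622


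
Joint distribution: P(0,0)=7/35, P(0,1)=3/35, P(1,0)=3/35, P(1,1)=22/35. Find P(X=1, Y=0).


Read from table: P(X=1, Y=0) = 3/35

3/35


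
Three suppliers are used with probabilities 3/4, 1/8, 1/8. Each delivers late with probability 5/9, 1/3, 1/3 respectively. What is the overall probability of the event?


P(A) = P(A|B1)P(B1) + P(A|B2)P(B2) + P(A|B3)P(B3)
= 5/9*3/4 + 1/3*1/8 + 1/3*1/8
= 5/12 + 1/24 + 1/24 = 1/2

1/2


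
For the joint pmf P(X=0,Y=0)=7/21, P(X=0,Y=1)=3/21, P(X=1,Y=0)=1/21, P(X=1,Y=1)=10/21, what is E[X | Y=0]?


P(Y=0) = 8/21
E[X|Y=0] = (0*7 + 1*1)/8 = 1/8

1/8


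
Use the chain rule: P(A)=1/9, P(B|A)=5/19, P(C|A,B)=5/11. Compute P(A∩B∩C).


P(A∩B∩C) = P(A) * P(B|A) * P(C|A∩B)
= 1/9 * 5/19 * 5/11
= 5/171 * 5/11 = 25/1881

25/1881


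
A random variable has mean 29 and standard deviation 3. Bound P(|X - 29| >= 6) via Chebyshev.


k = 6/3 = 2
Chebyshev: P(|X-mu| >= k*sigma) <= 1/k^2 = 1/2^2 = 1/4

1/4


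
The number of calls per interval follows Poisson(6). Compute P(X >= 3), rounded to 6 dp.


P(X>=3) = 1 - P(X<=2) = 1 - (e^(-6)*6^0/0! + e^(-6)*6^1/1! + e^(-6)*6^2/2!)
≈ 1 - (0.0024787522 + 0.0148725131 + 0.0446175392)
= 1 - 0.0619688045 = 0.9380311955
≈ 0.938031

0.938031


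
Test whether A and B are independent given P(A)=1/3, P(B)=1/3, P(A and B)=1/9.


P(A)*P(B) = 1/3*1/3 = 1/9
P(A∩B) = 1/9, which equals P(A)P(B), so independent

Yes, A and B are independent


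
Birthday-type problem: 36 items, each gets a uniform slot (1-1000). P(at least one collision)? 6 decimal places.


P(all different) = prod((1000-i)/1000 for i=0..35) = 0.528565
P(at least one match) = 1 - 0.528565 = 0.471435

0.471435


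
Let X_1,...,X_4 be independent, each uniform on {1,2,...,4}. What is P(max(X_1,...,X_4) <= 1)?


P(max <= 1) = P(all X_i <= 1) = (P(X_1 <= 1))^4
= (1/4)^4 = 1/256

1/256


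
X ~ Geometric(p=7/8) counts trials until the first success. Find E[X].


For geometric (trials until first success), E[X] = 1/p = 1/(7/8) = 8/7

8/7


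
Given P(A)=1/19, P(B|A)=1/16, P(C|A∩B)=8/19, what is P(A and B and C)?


P(A∩B∩C) = P(A) * P(B|A) * P(C|A∩B)
= 1/19 * 1/16 * 8/19
= 1/304 * 8/19 = 1/722

1/722


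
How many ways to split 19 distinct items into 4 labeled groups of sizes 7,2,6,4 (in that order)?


19! = 121645100408832000
Denominator: 7!=5040 * 2!=2 * 6!=720 * 4!=24
Coefficient = 121645100408832000 / 174182400 = 698377680

698377680


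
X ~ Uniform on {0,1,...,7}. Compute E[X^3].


E[X^3] = (1/8) * sum(x^3 for x=0..7)
= 784/8 = 98

98


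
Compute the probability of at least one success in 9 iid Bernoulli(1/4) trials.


P(at least one) = 1 - P(none)
P(none) = (1 - 1/4)^9 = (3/4)^9 = 19683/262144
P(at least one) = 1 - 19683/262144 = 242461/262144

242461/262144


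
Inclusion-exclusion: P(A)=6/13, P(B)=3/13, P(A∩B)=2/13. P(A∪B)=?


P(A∪B) = P(A) + P(B) - P(A∩B)
= 6/13 + 3/13 - 2/13 = 7/13

7/13


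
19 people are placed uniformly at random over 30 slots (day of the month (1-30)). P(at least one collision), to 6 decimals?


P(all different) = prod((30-i)/30 for i=0..18) = 0.000572
P(at least one match) = 1 - 0.000572 = 0.999428

0.999428


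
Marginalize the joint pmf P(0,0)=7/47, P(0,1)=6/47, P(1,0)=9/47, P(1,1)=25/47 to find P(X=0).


P(X=0) = P(0,0)+P(0,1) = 7/47 + 6/47 = 13/47

13/47


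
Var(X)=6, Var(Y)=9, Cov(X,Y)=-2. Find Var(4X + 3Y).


Var(4X + 3Y) = 4^2*Var(X) + 3^2*Var(Y) + 2*4*3*Cov(X,Y)
= 16*6 + 9*9 + 24*(-2)
= 96 + 81 - 48 = 129

129


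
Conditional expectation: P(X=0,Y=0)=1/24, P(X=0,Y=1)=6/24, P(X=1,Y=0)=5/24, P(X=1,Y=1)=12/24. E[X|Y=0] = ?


P(Y=0) = 6/24
E[X|Y=0] = (0*1 + 1*5)/6 = 5/6

5/6


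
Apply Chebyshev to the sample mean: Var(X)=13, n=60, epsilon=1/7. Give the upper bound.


Var(Xbar) = Var(X)/n = 13/60
Chebyshev: P(|Xbar-mu| >= 1/7) <= Var(Xbar)/(1/7)^2 = (13/60)/(1/49) = 637/60
Bound exceeds 1, so trivial bound: 1

1


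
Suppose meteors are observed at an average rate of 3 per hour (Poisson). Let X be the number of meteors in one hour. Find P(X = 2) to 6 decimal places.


P(X=2) = e^(-3) * 3^2 / 2!
≈ 0.04978706837 * 9 / 2
≈ 0.224042

0.224042


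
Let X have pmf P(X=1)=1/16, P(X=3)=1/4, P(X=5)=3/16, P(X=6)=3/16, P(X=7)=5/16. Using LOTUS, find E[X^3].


E[X^3] = sum(g(x)*P(x))
= 1*1/16 + 27*1/4 + 125*3/16 + 216*3/16 + 343*5/16
= 2847/16

2847/16


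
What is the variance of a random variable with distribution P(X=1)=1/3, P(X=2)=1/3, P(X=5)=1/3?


E[X] = 8/3, E[X^2] = 10
Var(X) = E[X^2] - (E[X])^2 = 10 - (8/3)^2 = 26/9

26/9


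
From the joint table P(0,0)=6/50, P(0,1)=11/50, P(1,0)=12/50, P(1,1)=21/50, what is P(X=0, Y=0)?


Read from table: P(X=0, Y=0) = 6/50 = 3/25

3/25


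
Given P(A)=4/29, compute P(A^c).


P(A') = 1 - P(A) = 1 - 4/29 = 25/29

25/29


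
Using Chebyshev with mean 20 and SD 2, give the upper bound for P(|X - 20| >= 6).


k = 6/2 = 3
Chebyshev: P(|X-mu| >= k*sigma) <= 1/k^2 = 1/3^2 = 1/9

1/9


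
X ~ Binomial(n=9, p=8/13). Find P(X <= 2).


P(X<=2) = P(X=0) + P(X=1) + P(X=2)
= 1953125/10604499373 + 28125000/10604499373 + 180000000/10604499373
= 210078125/10604499373

210078125/10604499373


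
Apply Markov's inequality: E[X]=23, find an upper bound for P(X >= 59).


Markov: P(X >= a) <= E[X]/a
P(X >= 59) <= 23/59

23/59


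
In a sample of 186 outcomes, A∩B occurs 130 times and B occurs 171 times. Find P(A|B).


P(A|B) = P(A∩B)/P(B) = (130/186)/(171/186) = 130/171

130/171


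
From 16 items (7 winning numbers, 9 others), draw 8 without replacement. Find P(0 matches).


P(X=0) = C(7,0)*C(9,8) / C(16,8)
= 1*9 / 12870
= 9/12870 = 1/1430

1/1430


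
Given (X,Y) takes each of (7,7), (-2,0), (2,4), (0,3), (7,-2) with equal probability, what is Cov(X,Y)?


E[X]=14/5, E[Y]=12/5, E[XY]=43/5
Cov(X,Y) = E[XY] - E[X]E[Y] = 43/5 - 14/5*12/5 = 47/25

47/25


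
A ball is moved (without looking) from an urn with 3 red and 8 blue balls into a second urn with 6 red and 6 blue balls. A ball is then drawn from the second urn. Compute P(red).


P(transfer red) = 3/11; P(transfer blue) = 8/11
If red transferred: Urn II has 7 red of 13, so P(red|red moved) = 7/13
If blue transferred: Urn II has 6 red of 13, so P(red|blue moved) = 6/13
By total probability: P(red) = 3/11*7/13 + 8/11*6/13 = 69/143

69/143


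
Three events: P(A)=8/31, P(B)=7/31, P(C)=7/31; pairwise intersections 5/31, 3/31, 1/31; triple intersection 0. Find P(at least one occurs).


P(A∪B∪C) = P(A)+P(B)+P(C) - P(AB)-P(AC)-P(BC) + P(ABC)
= 8/31+7/31+7/31 - 5/31-3/31-1/31 + 0
= 13/31

13/31


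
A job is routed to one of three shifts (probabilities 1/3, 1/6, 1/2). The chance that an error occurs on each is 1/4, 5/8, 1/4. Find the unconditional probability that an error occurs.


P(A) = P(A|B1)P(B1) + P(A|B2)P(B2) + P(A|B3)P(B3)
= 1/4*1/3 + 5/8*1/6 + 1/4*1/2
= 1/12 + 5/48 + 1/8 = 5/16

5/16


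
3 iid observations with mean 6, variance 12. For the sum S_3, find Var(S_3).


By independence, Var(S_n) = n*Var(X_1) = 3*12 = 36

36


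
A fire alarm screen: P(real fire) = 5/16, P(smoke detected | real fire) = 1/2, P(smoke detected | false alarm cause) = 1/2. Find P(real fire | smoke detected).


P(A) = P(A|B)P(B) + P(A|B')P(B') = 1/2*5/16 + 1/2*11/16 = 1/2
P(B|A) = P(A|B)P(B)/P(A) = (5/32)/(1/2) = 5/16

5/16


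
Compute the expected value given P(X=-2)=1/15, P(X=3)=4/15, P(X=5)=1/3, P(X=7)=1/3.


E[X] = sum(x * P(x))
= -2*1/15 + 3*4/15 + 5*1/3 + 7*1/3
= 14/3

14/3


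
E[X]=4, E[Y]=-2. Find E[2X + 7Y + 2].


E[2X + 7Y + 2] = 2*E[X] + 7*E[Y] + 2
= (2)*(4) + (7)*(-2) + (2)
= 8 - 14 + 2 = -4

-4


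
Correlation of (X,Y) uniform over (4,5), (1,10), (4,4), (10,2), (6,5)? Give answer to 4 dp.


Cov(X,Y) = -6.8000, Var(X) = 8.8000, Var(Y) = 6.9600
rho = Cov/(sqrt(VarX)*sqrt(VarY)) = -0.8689

-0.8689


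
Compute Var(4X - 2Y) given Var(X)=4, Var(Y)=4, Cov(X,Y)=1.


Var(4X - 2Y) = 4^2*Var(X) + (-2)^2*Var(Y) + 2*4*(-2)*Cov(X,Y)
= 16*4 + 4*4 - 16*1
= 64 + 16 - 16 = 64

64


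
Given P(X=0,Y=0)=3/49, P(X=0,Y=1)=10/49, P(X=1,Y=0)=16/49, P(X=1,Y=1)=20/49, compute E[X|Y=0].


P(Y=0) = 19/49
E[X|Y=0] = (0*3 + 1*16)/19 = 16/19

16/19


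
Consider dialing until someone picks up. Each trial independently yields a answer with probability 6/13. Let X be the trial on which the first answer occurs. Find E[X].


For geometric (trials until first success), E[X] = 1/p = 1/(6/13) = 13/6

13/6


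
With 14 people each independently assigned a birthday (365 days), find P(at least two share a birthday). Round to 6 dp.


P(all different) = prod((365-i)/365 for i=0..13) = 0.776897
P(at least one match) = 1 - 0.776897 = 0.223103

0.223103


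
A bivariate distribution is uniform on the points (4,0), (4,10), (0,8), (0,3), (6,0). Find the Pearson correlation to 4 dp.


Cov(X,Y) = -3.7600, Var(X) = 5.7600, Var(Y) = 16.9600
rho = Cov/(sqrt(VarX)*sqrt(VarY)) = -0.3804

-0.3804


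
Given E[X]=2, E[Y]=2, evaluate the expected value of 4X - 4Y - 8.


E[4X - 4Y - 8] = 4*E[X] - 4*E[Y] - 8
= (4)*(2) + (-4)*(2) + (-8)
= 8 - 8 - 8 = -8

-8


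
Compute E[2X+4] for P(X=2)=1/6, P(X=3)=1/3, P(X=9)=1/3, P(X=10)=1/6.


E[2X+4] = sum(g(x)*P(x))
= 8*1/6 + 10*1/3 + 22*1/3 + 24*1/6
= 16

16


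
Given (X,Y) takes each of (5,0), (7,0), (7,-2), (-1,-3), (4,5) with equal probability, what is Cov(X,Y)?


E[X]=22/5, E[Y]=0, E[XY]=9/5
Cov(X,Y) = E[XY] - E[X]E[Y] = 9/5 - 22/5*0 = 9/5

9/5


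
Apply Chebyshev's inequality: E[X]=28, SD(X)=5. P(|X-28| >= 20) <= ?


k = 20/5 = 4
Chebyshev: P(|X-mu| >= k*sigma) <= 1/k^2 = 1/4^2 = 1/16

1/16


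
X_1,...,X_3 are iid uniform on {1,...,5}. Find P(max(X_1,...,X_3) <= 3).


P(max <= 3) = P(all X_i <= 3) = (P(X_1 <= 3))^3
= (3/5)^3 = 27/125

27/125


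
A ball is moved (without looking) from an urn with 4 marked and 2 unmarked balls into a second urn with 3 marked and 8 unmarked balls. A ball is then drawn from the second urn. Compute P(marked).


P(transfer marked) = 4/6 = 2/3; P(transfer unmarked) = 1/3
If marked transferred: Urn II has 4 marked of 12, so P(marked|marked moved) = 1/3
If unmarked transferred: Urn II has 3 marked of 12, so P(marked|unmarked moved) = 1/4
By total probability: P(marked) = 2/3*1/3 + 1/3*1/4 = 11/36

11/36


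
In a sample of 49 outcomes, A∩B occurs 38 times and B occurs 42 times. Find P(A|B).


P(A|B) = P(A∩B)/P(B) = (38/49)/(42/49) = 38/42 = 19/21

19/21


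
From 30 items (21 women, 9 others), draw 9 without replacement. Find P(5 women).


P(X=5) = C(21,5)*C(9,4) / C(30,9)
= 20349*126 / 14307150
= 2563974/14307150 = 427329/2384525

427329/2384525


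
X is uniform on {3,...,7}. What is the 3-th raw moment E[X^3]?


E[X^3] = (1/5) * sum(x^3 for x=3..7)
= 775/5 = 155

155


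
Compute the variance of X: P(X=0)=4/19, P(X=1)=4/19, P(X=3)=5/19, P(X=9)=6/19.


E[X] = 73/19, E[X^2] = 535/19
Var(X) = E[X^2] - (E[X])^2 = 535/19 - (73/19)^2 = 4836/361

4836/361


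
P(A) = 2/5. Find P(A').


P(A') = 1 - P(A) = 1 - 2/5 = 3/5

3/5


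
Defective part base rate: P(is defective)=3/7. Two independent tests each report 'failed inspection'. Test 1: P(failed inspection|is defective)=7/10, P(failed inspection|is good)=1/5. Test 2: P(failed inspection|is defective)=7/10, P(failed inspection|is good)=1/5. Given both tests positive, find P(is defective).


After test 1: P(+) = 7/10*3/7 + 1/5*4/7 = 29/70
P(B|+) = (3/10)/(29/70) = 21/29
After test 2 (use post1 as new prior): P(+) = 7/10*21/29 + 1/5*8/29 = 163/290
P(B|+,+) = (147/290)/(163/290) = 147/163

147/163


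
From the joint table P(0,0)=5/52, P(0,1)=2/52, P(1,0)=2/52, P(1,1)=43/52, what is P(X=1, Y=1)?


Read from table: P(X=1, Y=1) = 43/52

43/52


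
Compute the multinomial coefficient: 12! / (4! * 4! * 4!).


12! = 479001600
Denominator: 4!=24 * 4!=24 * 4!=24
Coefficient = 479001600 / 13824 = 34650

34650


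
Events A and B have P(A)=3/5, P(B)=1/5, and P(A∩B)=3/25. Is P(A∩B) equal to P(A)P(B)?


P(A)*P(B) = 3/5*1/5 = 3/25
P(A∩B) = 3/25, which equals P(A)P(B), so independent

Yes, A and B are independent


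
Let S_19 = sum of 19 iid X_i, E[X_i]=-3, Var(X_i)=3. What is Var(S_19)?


By independence, Var(S_n) = n*Var(X_1) = 19*3 = 57

57


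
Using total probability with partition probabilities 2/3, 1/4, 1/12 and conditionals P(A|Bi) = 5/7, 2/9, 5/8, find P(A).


P(A) = P(A|B1)P(B1) + P(A|B2)P(B2) + P(A|B3)P(B3)
= 5/7*2/3 + 2/9*1/4 + 5/8*1/12
= 10/21 + 1/18 + 5/96 = 1177/2016

1177/2016


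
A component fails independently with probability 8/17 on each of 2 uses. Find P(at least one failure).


P(at least one) = 1 - P(none)
P(none) = (1 - 8/17)^2 = (9/17)^2 = 81/289
P(at least one) = 1 - 81/289 = 208/289

208/289


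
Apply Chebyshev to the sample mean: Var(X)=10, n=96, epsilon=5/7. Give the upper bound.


Var(Xbar) = Var(X)/n = 10/96
Chebyshev: P(|Xbar-mu| >= 5/7) <= Var(Xbar)/(5/7)^2 = (5/48)/(25/49) = 49/240

49/240


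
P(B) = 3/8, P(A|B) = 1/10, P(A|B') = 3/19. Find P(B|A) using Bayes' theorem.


P(A) = P(A|B)P(B) + P(A|B')P(B') = 1/10*3/8 + 3/19*5/8 = 207/1520
P(B|A) = P(A|B)P(B)/P(A) = (3/80)/(207/1520) = 19/69

19/69


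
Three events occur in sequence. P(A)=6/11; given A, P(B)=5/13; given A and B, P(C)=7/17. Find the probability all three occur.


P(A∩B∩C) = P(A) * P(B|A) * P(C|A∩B)
= 6/11 * 5/13 * 7/17
= 30/143 * 7/17 = 210/2431

210/2431


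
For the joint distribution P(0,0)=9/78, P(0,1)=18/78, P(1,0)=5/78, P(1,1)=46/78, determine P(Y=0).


P(Y=0) = P(0,0)+P(1,0) = 9/78 + 5/78 = 14/78 = 7/39

7/39


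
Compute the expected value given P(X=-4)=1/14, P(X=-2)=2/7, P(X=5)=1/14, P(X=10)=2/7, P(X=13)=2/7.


E[X] = sum(x * P(x))
= -4*1/14 - 2*2/7 + 5*1/14 + 10*2/7 + 13*2/7
= 85/14

85/14


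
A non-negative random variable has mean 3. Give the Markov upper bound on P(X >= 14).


Markov: P(X >= a) <= E[X]/a
P(X >= 14) <= 3/14

3/14


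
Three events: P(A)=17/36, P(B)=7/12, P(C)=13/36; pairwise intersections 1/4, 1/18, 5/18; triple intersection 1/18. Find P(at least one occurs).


P(A∪B∪C) = P(A)+P(B)+P(C) - P(AB)-P(AC)-P(BC) + P(ABC)
= 17/36+7/12+13/36 - 1/4-1/18-5/18 + 1/18
= 8/9

8/9


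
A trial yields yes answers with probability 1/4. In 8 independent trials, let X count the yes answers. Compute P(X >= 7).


P(X>=7) = P(X=7) + P(X=8)
= 3/8192 + 1/65536
= 25/65536

25/65536


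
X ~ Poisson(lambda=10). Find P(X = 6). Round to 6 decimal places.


P(X=6) = e^(-10) * 10^6 / 6!
≈ 0.00004539992976 * 1000000 / 720
≈ 0.063055

0.063055


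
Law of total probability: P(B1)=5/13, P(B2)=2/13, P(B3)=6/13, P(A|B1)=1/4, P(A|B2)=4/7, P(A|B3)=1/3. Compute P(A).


P(A) = P(A|B1)P(B1) + P(A|B2)P(B2) + P(A|B3)P(B3)
= 1/4*5/13 + 4/7*2/13 + 1/3*6/13
= 5/52 + 8/91 + 2/13 = 123/364

123/364


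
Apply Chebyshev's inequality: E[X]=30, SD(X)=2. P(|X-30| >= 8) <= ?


k = 8/2 = 4
Chebyshev: P(|X-mu| >= k*sigma) <= 1/k^2 = 1/4^2 = 1/16

1/16


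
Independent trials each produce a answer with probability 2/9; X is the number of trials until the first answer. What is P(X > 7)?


P(X > 7) = P(first 7 trials all fail) = (1-p)^7 = (7/9)^7 = 823543/4782969

823543/4782969


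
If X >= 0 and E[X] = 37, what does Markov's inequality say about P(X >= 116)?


Markov: P(X >= a) <= E[X]/a
P(X >= 116) <= 37/116

37/116


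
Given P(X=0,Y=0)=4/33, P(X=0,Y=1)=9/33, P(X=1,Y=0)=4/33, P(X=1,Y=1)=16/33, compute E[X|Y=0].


P(Y=0) = 8/33
E[X|Y=0] = (0*4 + 1*4)/8 = 4/8 = 1/2

1/2


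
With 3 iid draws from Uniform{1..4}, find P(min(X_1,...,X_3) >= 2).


P(min >= 2) = P(all X_i >= 2) = (P(X_1 >= 2))^3
= (3/4)^3 = 27/64

27/64


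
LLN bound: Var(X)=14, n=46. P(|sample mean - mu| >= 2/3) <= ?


Var(Xbar) = Var(X)/n = 14/46
Chebyshev: P(|Xbar-mu| >= 2/3) <= Var(Xbar)/(2/3)^2 = (7/23)/(4/9) = 63/92

63/92


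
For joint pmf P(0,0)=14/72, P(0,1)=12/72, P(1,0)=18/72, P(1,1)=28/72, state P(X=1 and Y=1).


Read from table: P(X=1, Y=1) = 28/72 = 7/18

7/18


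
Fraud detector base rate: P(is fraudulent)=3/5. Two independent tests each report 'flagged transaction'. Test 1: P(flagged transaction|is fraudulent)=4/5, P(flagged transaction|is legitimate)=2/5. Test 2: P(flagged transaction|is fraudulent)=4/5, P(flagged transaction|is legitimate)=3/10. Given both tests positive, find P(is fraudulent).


After test 1: P(+) = 4/5*3/5 + 2/5*2/5 = 16/25
P(B|+) = (12/25)/(16/25) = 3/4
After test 2 (use post1 as new prior): P(+) = 4/5*3/4 + 3/10*1/4 = 27/40
P(B|+,+) = (3/5)/(27/40) = 8/9

8/9


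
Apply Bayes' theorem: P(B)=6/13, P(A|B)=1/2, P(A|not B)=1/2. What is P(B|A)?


P(A) = P(A|B)P(B) + P(A|B')P(B') = 1/2*6/13 + 1/2*7/13 = 1/2
P(B|A) = P(A|B)P(B)/P(A) = (3/13)/(1/2) = 6/13

6/13


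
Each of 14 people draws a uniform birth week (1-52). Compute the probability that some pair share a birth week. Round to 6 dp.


P(all different) = prod((52-i)/52 for i=0..13) = 0.145909
P(at least one match) = 1 - 0.145909 = 0.854091

0.854091


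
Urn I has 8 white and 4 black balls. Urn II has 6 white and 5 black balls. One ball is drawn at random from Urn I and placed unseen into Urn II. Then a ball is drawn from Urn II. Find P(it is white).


P(transfer white) = 8/12 = 2/3; P(transfer black) = 1/3
If white transferred: Urn II has 7 white of 12, so P(white|white moved) = 7/12
If black transferred: Urn II has 6 white of 12, so P(white|black moved) = 1/2
By total probability: P(white) = 2/3*7/12 + 1/3*1/2 = 5/9

5/9


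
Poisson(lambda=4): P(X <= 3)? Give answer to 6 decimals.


P(X<=3) = e^(-4)*4^0/0! + e^(-4)*4^1/1! + e^(-4)*4^2/2! + e^(-4)*4^3/3!
≈ 0.0183156389 + 0.0732625556 + 0.1465251111 + 0.1953668148
= 0.4334701204
≈ 0.433470

0.433470


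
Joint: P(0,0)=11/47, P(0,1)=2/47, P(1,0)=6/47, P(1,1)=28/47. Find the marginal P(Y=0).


P(Y=0) = P(0,0)+P(1,0) = 11/47 + 6/47 = 17/47

17/47


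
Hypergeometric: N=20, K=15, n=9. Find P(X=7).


P(X=7) = C(15,7)*C(5,2) / C(20,9)
= 6435*10 / 167960
= 64350/167960 = 495/1292

495/1292


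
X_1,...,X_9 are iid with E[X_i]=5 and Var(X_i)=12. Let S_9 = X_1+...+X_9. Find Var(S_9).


By independence, Var(S_n) = n*Var(X_1) = 9*12 = 108

108


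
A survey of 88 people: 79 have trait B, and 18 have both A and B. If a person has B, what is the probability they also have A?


P(A|B) = P(A∩B)/P(B) = (18/88)/(79/88) = 18/79

18/79


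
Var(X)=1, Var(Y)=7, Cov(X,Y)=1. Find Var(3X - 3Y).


Var(3X - 3Y) = 3^2*Var(X) + (-3)^2*Var(Y) + 2*3*(-3)*Cov(X,Y)
= 9*1 + 9*7 - 18*1
= 9 + 63 - 18 = 54

54


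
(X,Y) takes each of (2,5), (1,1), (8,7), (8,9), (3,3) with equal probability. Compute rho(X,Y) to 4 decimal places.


Cov(X,Y) = 7.6000, Var(X) = 9.0400, Var(Y) = 8.0000
rho = Cov/(sqrt(VarX)*sqrt(VarY)) = 0.8937

0.8937


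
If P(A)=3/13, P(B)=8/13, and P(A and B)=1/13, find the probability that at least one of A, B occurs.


P(A∪B) = P(A) + P(B) - P(A∩B)
= 3/13 + 8/13 - 1/13 = 10/13

10/13


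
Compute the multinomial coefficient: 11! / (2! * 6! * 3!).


11! = 39916800
Denominator: 2!=2 * 6!=720 * 3!=6
Coefficient = 39916800 / 8640 = 4620

4620


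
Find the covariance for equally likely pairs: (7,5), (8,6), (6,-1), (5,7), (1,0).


E[X]=27/5, E[Y]=17/5, E[XY]=112/5
Cov(X,Y) = E[XY] - E[X]E[Y] = 112/5 - 27/5*17/5 = 101/25

101/25


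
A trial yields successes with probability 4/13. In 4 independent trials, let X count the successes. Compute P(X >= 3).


P(X>=3) = P(X=3) + P(X=4)
= 2304/28561 + 256/28561
= 2560/28561

2560/28561


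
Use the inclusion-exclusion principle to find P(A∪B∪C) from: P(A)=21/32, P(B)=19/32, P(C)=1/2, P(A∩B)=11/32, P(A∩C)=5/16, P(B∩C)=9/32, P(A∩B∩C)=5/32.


P(A∪B∪C) = P(A)+P(B)+P(C) - P(AB)-P(AC)-P(BC) + P(ABC)
= 21/32+19/32+1/2 - 11/32-5/16-9/32 + 5/32
= 31/32

31/32


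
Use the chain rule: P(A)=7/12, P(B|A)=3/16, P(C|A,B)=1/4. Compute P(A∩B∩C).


P(A∩B∩C) = P(A) * P(B|A) * P(C|A∩B)
= 7/12 * 3/16 * 1/4
= 7/64 * 1/4 = 7/256

7/256


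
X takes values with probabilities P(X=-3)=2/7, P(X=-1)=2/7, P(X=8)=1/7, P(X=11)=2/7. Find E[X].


E[X] = sum(x * P(x))
= -3*2/7 - 1*2/7 + 8*1/7 + 11*2/7
= 22/7

22/7


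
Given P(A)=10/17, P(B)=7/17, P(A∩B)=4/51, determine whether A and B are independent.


P(A)*P(B) = 10/17*7/17 = 70/289
P(A∩B) = 4/51 != 70/289, so not independent

No, A and B are not independent


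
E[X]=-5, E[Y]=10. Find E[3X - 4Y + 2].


E[3X - 4Y + 2] = 3*E[X] - 4*E[Y] + 2
= (3)*(-5) + (-4)*(10) + (2)
= -15 - 40 + 2 = -53

-53


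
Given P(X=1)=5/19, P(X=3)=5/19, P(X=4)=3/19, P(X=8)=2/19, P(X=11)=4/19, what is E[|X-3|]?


E[|X-3|] = sum(g(x)*P(x))
= 2*5/19 + 0*5/19 + 1*3/19 + 5*2/19 + 8*4/19
= 55/19

55/19


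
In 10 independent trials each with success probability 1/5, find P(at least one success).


P(at least one) = 1 - P(none)
P(none) = (1 - 1/5)^10 = (4/5)^10 = 1048576/9765625
P(at least one) = 1 - 1048576/9765625 = 8717049/9765625

8717049/9765625


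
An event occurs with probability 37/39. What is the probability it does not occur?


P(A') = 1 - P(A) = 1 - 37/39 = 2/39

2/39


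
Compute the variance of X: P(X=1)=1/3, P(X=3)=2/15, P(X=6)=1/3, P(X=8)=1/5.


E[X] = 13/3, E[X^2] = 79/3
Var(X) = E[X^2] - (E[X])^2 = 79/3 - (13/3)^2 = 68/9

68/9


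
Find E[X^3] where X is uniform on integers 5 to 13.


E[X^3] = (1/9) * sum(x^3 for x=5..13)
= 8181/9 = 909

909


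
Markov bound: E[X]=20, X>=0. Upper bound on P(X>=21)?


Markov: P(X >= a) <= E[X]/a
P(X >= 21) <= 20/21

20/21


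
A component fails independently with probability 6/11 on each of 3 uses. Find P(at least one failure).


P(at least one) = 1 - P(none)
P(none) = (1 - 6/11)^3 = (5/11)^3 = 125/1331
P(at least one) = 1 - 125/1331 = 1206/1331

1206/1331


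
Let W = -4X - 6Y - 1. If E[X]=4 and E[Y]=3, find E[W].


E[-4X - 6Y - 1] = -4*E[X] - 6*E[Y] - 1
= (-4)*(4) + (-6)*(3) + (-1)
= -16 - 18 - 1 = -35

-35


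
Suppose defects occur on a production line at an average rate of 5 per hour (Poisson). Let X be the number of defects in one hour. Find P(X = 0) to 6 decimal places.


P(X=0) = e^(-5) * 5^0 / 0!
≈ 0.006737946999 * 1 / 1
≈ 0.006738

0.006738


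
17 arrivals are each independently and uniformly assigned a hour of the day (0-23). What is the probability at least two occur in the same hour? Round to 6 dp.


P(all different) = prod((24-i)/24 for i=0..16) = 0.000423
P(at least one match) = 1 - 0.000423 = 0.999577

0.999577


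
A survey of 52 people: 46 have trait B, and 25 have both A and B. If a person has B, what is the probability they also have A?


P(A|B) = P(A∩B)/P(B) = (25/52)/(46/52) = 25/46

25/46


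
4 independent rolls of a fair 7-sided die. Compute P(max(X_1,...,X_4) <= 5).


P(max <= 5) = P(all X_i <= 5) = (P(X_1 <= 5))^4
= (5/7)^4 = 625/2401

625/2401


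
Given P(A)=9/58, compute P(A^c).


P(A') = 1 - P(A) = 1 - 9/58 = 49/58

49/58


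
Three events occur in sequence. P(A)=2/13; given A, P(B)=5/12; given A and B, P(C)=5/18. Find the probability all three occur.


P(A∩B∩C) = P(A) * P(B|A) * P(C|A∩B)
= 2/13 * 5/12 * 5/18
= 5/78 * 5/18 = 25/1404

25/1404


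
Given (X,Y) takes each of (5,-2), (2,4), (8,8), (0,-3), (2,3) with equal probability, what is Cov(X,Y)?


E[X]=17/5, E[Y]=2, E[XY]=68/5
Cov(X,Y) = E[XY] - E[X]E[Y] = 68/5 - 17/5*2 = 34/5

34/5


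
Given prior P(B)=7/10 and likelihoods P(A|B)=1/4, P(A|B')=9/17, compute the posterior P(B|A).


P(A) = P(A|B)P(B) + P(A|B')P(B') = 1/4*7/10 + 9/17*3/10 = 227/680
P(B|A) = P(A|B)P(B)/P(A) = (7/40)/(227/680) = 119/227

119/227


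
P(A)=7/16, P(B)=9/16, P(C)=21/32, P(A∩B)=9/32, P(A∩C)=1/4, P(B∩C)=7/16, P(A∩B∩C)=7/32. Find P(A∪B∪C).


P(A∪B∪C) = P(A)+P(B)+P(C) - P(AB)-P(AC)-P(BC) + P(ABC)
= 7/16+9/16+21/32 - 9/32-1/4-7/16 + 7/32
= 29/32

29/32


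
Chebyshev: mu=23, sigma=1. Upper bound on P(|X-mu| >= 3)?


k = 3/1 = 3
Chebyshev: P(|X-mu| >= k*sigma) <= 1/k^2 = 1/3^2 = 1/9

1/9


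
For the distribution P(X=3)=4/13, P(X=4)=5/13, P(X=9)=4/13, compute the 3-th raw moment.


E[X^3] = sum(x^3 * P(x))
= 27*4/13 + 64*5/13 + 729*4/13
= 3344/13

3344/13


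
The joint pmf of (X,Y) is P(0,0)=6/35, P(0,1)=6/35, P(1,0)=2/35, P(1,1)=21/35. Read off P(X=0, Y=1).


Read from table: P(X=0, Y=1) = 6/35

6/35


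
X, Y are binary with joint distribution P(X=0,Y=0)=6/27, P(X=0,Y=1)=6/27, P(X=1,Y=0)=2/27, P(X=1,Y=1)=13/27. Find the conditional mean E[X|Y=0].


P(Y=0) = 8/27
E[X|Y=0] = (0*6 + 1*2)/8 = 2/8 = 1/4

1/4


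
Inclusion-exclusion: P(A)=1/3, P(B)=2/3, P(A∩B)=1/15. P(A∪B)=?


P(A∪B) = P(A) + P(B) - P(A∩B)
= 1/3 + 2/3 - 1/15 = 14/15

14/15


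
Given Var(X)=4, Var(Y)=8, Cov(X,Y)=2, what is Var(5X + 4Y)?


Var(5X + 4Y) = 5^2*Var(X) + 4^2*Var(Y) + 2*5*4*Cov(X,Y)
= 25*4 + 16*8 + 40*2
= 100 + 128 + 80 = 308

308


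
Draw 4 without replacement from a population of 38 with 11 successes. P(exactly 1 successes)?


P(X=1) = C(11,1)*C(27,3) / C(38,4)
= 11*2925 / 73815
= 32175/73815 = 2145/4921

2145/4921


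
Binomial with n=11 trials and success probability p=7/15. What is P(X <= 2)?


P(X<=2) = P(X=0) + P(X=1) + P(X=2)
= 8589934592/8649755859375 + 82678120448/8649755859375 + 72343355392/1729951171875
= 134217728/2562890625

134217728/2562890625


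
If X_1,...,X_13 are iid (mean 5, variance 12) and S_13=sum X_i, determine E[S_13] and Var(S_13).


E[S_n] = n*mu = 13*5 = 65
Var(S_n) = n*sigma^2 = 13*12 = 156

E[S_13]=65, Var(S_13)=156


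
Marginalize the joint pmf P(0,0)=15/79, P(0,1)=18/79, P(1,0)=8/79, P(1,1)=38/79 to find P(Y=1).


P(Y=1) = P(0,1)+P(1,1) = 18/79 + 38/79 = 56/79

56/79


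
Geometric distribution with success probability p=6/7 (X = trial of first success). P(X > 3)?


P(X > 3) = P(first 3 trials all fail) = (1-p)^3 = (1/7)^3 = 1/343

1/343


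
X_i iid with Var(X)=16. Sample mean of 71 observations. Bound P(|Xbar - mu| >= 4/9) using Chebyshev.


Var(Xbar) = Var(X)/n = 16/71
Chebyshev: P(|Xbar-mu| >= 4/9) <= Var(Xbar)/(4/9)^2 = (16/71)/(16/81) = 81/71
Bound exceeds 1, so trivial bound: 1

1


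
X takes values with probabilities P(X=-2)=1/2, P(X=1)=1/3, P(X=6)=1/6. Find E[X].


E[X] = sum(x * P(x))
= -2*1/2 + 1*1/3 + 6*1/6
= 1/3

1/3


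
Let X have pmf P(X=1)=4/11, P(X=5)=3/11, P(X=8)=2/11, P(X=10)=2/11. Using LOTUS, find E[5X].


E[5X] = sum(g(x)*P(x))
= 5*4/11 + 25*3/11 + 40*2/11 + 50*2/11
= 25

25


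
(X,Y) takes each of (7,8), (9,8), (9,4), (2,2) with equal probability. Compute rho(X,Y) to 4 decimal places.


Cov(X,Y) = 4.8750, Var(X) = 8.1875, Var(Y) = 6.7500
rho = Cov/(sqrt(VarX)*sqrt(VarY)) = 0.6558

0.6558


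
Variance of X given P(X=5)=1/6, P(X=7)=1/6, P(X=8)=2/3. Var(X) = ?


E[X] = 22/3, E[X^2] = 55
Var(X) = E[X^2] - (E[X])^2 = 55 - (22/3)^2 = 11/9

11/9


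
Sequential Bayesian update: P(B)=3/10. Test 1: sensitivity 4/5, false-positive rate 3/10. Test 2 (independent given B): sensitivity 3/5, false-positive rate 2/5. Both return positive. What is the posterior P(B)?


After test 1: P(+) = 4/5*3/10 + 3/10*7/10 = 9/20
P(B|+) = (6/25)/(9/20) = 8/15
After test 2 (use post1 as new prior): P(+) = 3/5*8/15 + 2/5*7/15 = 38/75
P(B|+,+) = (8/25)/(38/75) = 12/19

12/19


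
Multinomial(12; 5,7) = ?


12! = 479001600
Denominator: 5!=120 * 7!=5040
Coefficient = 479001600 / 604800 = 792

792


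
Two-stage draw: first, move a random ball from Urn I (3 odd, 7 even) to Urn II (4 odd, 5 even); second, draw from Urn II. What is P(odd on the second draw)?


P(transfer odd) = 3/10; P(transfer even) = 7/10
If odd transferred: Urn II has 5 odd of 10, so P(odd|odd moved) = 1/2
If even transferred: Urn II has 4 odd of 10, so P(odd|even moved) = 2/5
By total probability: P(odd) = 3/10*1/2 + 7/10*2/5 = 43/100

43/100


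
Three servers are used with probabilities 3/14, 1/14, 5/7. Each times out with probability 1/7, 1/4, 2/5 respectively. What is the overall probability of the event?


P(A) = P(A|B1)P(B1) + P(A|B2)P(B2) + P(A|B3)P(B3)
= 1/7*3/14 + 1/4*1/14 + 2/5*5/7
= 3/98 + 1/56 + 2/7 = 131/392

131/392


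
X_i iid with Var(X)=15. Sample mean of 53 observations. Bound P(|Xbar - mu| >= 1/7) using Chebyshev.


Var(Xbar) = Var(X)/n = 15/53
Chebyshev: P(|Xbar-mu| >= 1/7) <= Var(Xbar)/(1/7)^2 = (15/53)/(1/49) = 735/53
Bound exceeds 1, so trivial bound: 1

1


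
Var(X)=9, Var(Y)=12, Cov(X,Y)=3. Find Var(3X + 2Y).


Var(3X + 2Y) = 3^2*Var(X) + 2^2*Var(Y) + 2*3*2*Cov(X,Y)
= 9*9 + 4*12 + 12*3
= 81 + 48 + 36 = 165

165


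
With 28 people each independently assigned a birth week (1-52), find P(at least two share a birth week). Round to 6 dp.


P(all different) = prod((52-i)/52 for i=0..27) = 0.000116
P(at least one match) = 1 - 0.000116 = 0.999884

0.999884


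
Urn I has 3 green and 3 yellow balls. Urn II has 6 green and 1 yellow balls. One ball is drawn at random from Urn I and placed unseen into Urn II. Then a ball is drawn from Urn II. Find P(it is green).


P(transfer green) = 3/6 = 1/2; P(transfer yellow) = 1/2
If green transferred: Urn II has 7 green of 8, so P(green|green moved) = 7/8
If yellow transferred: Urn II has 6 green of 8, so P(green|yellow moved) = 3/4
By total probability: P(green) = 1/2*7/8 + 1/2*3/4 = 13/16

13/16


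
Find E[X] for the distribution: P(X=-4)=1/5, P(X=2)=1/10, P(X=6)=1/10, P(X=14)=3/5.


E[X] = sum(x * P(x))
= -4*1/5 + 2*1/10 + 6*1/10 + 14*3/5
= 42/5

42/5


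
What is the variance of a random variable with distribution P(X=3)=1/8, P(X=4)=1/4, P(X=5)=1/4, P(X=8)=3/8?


E[X] = 45/8, E[X^2] = 283/8
Var(X) = E[X^2] - (E[X])^2 = 283/8 - (45/8)^2 = 239/64

239/64


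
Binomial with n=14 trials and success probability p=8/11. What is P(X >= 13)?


P(X>=13) = P(X=13) + P(X=14)
= 23089744183296/379749833583241 + 4398046511104/379749833583241
= 27487790694400/379749833583241

27487790694400/379749833583241


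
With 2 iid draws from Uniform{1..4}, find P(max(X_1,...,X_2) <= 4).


P(max <= 4) = P(all X_i <= 4) = (P(X_1 <= 4))^2
= (4/4)^2 = 1^2 = 1

1


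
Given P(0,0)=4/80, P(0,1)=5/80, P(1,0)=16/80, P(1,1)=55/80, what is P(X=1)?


P(X=1) = P(1,0)+P(1,1) = 16/80 + 55/80 = 71/80

71/80


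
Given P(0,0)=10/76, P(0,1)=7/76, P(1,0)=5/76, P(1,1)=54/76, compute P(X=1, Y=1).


Read from table: P(X=1, Y=1) = 54/76 = 27/38

27/38


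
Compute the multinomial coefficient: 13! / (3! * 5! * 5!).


13! = 6227020800
Denominator: 3!=6 * 5!=120 * 5!=120
Coefficient = 6227020800 / 86400 = 72072

72072


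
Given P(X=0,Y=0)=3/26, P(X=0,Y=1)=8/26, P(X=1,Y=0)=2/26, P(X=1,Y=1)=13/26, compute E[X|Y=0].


P(Y=0) = 5/26
E[X|Y=0] = (0*3 + 1*2)/5 = 2/5

2/5


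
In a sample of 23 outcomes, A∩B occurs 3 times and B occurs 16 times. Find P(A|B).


P(A|B) = P(A∩B)/P(B) = (3/23)/(16/23) = 3/16

3/16


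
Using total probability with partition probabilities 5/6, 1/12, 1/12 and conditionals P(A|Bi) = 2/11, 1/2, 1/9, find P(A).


P(A) = P(A|B1)P(B1) + P(A|B2)P(B2) + P(A|B3)P(B3)
= 2/11*5/6 + 1/2*1/12 + 1/9*1/12
= 5/33 + 1/24 + 1/108 = 481/2376

481/2376


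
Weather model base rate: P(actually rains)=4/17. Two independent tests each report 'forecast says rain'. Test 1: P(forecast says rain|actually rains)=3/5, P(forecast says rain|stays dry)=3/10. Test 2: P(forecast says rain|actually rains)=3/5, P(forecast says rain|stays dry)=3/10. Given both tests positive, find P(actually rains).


After test 1: P(+) = 3/5*4/17 + 3/10*13/17 = 63/170
P(B|+) = (12/85)/(63/170) = 8/21
After test 2 (use post1 as new prior): P(+) = 3/5*8/21 + 3/10*13/21 = 29/70
P(B|+,+) = (8/35)/(29/70) = 16/29

16/29


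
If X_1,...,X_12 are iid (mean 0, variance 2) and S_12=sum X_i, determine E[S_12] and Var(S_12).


E[S_n] = n*mu = 12*0 = 0
Var(S_n) = n*sigma^2 = 12*2 = 24

E[S_12]=0, Var(S_12)=24


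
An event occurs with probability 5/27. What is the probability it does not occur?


P(A') = 1 - P(A) = 1 - 5/27 = 22/27

22/27


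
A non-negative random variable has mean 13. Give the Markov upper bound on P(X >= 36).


Markov: P(X >= a) <= E[X]/a
P(X >= 36) <= 13/36

13/36


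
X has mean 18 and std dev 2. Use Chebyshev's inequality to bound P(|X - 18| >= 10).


k = 10/2 = 5
Chebyshev: P(|X-mu| >= k*sigma) <= 1/k^2 = 1/5^2 = 1/25

1/25


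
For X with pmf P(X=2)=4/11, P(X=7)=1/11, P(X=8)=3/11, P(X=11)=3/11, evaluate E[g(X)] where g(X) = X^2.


E[X^2] = sum(g(x)*P(x))
= 4*4/11 + 49*1/11 + 64*3/11 + 121*3/11
= 620/11

620/11


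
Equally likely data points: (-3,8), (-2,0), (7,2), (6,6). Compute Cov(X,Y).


E[X]=2, E[Y]=4, E[XY]=13/2
Cov(X,Y) = E[XY] - E[X]E[Y] = 13/2 - 2*4 = -3/2

-3/2


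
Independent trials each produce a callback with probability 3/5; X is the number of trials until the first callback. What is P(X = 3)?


P(X=3) = (1-p)^2 * p = (2/5)^2 * 3/5
= 4/25 * 3/5 = 12/125

12/125


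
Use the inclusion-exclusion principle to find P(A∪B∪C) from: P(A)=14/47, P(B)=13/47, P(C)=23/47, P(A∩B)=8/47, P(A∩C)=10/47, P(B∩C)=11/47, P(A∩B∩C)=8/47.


P(A∪B∪C) = P(A)+P(B)+P(C) - P(AB)-P(AC)-P(BC) + P(ABC)
= 14/47+13/47+23/47 - 8/47-10/47-11/47 + 8/47
= 29/47

29/47


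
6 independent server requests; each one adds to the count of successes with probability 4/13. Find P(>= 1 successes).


P(at least one) = 1 - P(none)
P(none) = (1 - 4/13)^6 = (9/13)^6 = 531441/4826809
P(at least one) = 1 - 531441/4826809 = 4295368/4826809

4295368/4826809


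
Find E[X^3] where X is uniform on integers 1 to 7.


E[X^3] = (1/7) * sum(x^3 for x=1..7)
= 784/7 = 112

112


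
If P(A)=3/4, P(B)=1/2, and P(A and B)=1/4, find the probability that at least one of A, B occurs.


P(A∪B) = P(A) + P(B) - P(A∩B)
= 3/4 + 1/2 - 1/4 = 1

1


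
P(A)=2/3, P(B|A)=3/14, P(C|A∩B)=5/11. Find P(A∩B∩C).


P(A∩B∩C) = P(A) * P(B|A) * P(C|A∩B)
= 2/3 * 3/14 * 5/11
= 1/7 * 5/11 = 5/77

5/77


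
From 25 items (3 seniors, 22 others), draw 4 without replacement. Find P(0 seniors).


P(X=0) = C(3,0)*C(22,4) / C(25,4)
= 1*7315 / 12650
= 7315/12650 = 133/230

133/230


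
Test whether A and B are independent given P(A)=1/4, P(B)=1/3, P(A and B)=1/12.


P(A)*P(B) = 1/4*1/3 = 1/12
P(A∩B) = 1/12, which equals P(A)P(B), so independent

Yes, A and B are independent


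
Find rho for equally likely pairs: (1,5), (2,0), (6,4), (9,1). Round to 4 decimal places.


Cov(X,Y) = -1.7500, Var(X) = 10.2500, Var(Y) = 4.2500
rho = Cov/(sqrt(VarX)*sqrt(VarY)) = -0.2651

-0.2651


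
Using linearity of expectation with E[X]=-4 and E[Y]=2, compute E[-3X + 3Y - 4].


E[-3X + 3Y - 4] = -3*E[X] + 3*E[Y] - 4
= (-3)*(-4) + (3)*(2) + (-4)
= 12 + 6 - 4 = 14

14


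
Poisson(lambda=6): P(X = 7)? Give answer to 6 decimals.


P(X=7) = e^(-6) * 6^7 / 7!
≈ 0.002478752177 * 279936 / 5040
≈ 0.137677

0.137677


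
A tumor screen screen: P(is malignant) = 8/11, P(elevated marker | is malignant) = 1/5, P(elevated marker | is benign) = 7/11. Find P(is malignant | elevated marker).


P(A) = P(A|B)P(B) + P(A|B')P(B') = 1/5*8/11 + 7/11*3/11 = 193/605
P(B|A) = P(A|B)P(B)/P(A) = (8/55)/(193/605) = 88/193

88/193
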